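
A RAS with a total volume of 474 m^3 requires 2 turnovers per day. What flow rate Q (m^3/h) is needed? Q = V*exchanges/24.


Daily recirculation volume = 474 m^3 * 2 = 948 m^3/day
Flow rate Q = daily volume / 24 h = 948 / 24 = 39.5 m^3/h

39.5 m^3/h


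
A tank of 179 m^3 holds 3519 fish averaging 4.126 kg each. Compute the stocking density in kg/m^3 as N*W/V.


Total biomass = 3519 fish * 4.126 kg = 14519.394 kg
Density = total biomass / volume = 14519.394 / 179 = 81.1139 kg/m^3

81.1139 kg/m^3


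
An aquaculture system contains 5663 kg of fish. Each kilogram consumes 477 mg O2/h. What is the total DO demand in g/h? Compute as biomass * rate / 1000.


Total O2 consumption (mg/h) = 5663 kg * 477 mg/(kg*h) = 2701251 mg/h
Convert to g/h: 2701251 / 1000 = 2701.251 g/h

2701.251 g/h


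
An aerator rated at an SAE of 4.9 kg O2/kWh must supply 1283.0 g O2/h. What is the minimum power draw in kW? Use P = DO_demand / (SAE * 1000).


SAE in g O2/kWh = 4.9 * 1000 = 4900 g/kWh
P = DO_demand / SAE_g = 1283.0 / 4900 = 0.261837 kW

0.261837 kW


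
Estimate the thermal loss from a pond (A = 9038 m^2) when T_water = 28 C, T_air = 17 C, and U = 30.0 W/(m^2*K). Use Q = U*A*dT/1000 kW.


Temperature difference dT = 28 - 17 = 11 K
Heat loss (W) = U * A * dT = 30.0 * 9038 * 11 = 2982540 W
Convert to kW: 2982540 / 1000 = 2982.54 kW

2982.54 kW


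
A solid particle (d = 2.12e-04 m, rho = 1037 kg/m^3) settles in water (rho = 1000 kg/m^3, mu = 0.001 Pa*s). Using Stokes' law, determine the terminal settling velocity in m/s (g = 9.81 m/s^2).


Density difference: rho_p - rho_f = 1037 - 1000 = 37 kg/m^3
d^2 = (2.12e-04)^2 = 4.4944e-08 m^2
Numerator = (rho_p - rho_f) * g * d^2 = 37 * 9.81 * 4.4944e-08 = 1.6313324e-05
Denominator = 18 * mu = 18 * 0.001 = 0.018
v_s = 1.6313324e-05 / 0.018 = 9.06296e-04 m/s
Check: Re = rho_f * v_s * d / mu = 1000 * 9.06296e-04 * 2.12e-04 / 0.001 = 0.192 < 1, so Stokes' law applies.

9.06296e-04 m/s


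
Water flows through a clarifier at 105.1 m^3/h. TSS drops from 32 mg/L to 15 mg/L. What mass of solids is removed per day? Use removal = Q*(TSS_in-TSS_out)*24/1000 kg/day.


Concentration drop: TSS_in - TSS_out = 32 - 15 = 17 mg/L
Hourly solids removed = Q * dTSS = 105.1 m^3/h * 17 mg/L = 1786.7 g/h  (m^3/h * mg/L = g/h)
Daily solids removed = 1786.7 * 24 = 42880.8 g/day
Convert g to kg: 42880.8 / 1000 = 42.8808 kg/day

42.8808 kg/day


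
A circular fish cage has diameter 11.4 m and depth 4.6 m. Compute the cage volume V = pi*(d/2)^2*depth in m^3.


r = d/2 = 11.4/2 = 5.7 m
Base area = pi*r^2 = pi*5.7^2 = 102.07035 m^2
Volume = 102.07035 * 4.6 = 469.524 m^3

469.524 m^3


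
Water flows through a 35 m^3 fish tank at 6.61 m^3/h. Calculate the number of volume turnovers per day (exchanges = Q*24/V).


Daily flow volume = 6.61 m^3/h * 24 h = 158.64 m^3/day
Exchanges = daily flow / tank volume = 158.64 / 35 = 4.53257 exchanges/day

4.53257 exchanges/day


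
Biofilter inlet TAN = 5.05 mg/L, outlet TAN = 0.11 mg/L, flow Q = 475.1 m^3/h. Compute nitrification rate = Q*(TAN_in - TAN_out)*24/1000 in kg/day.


Concentration drop: TAN_in - TAN_out = 5.05 - 0.11 = 4.94 mg/L
Hourly TAN removed = Q * dTAN = 475.1 m^3/h * 4.94 mg/L = 2346.994 g/h  (m^3/h * mg/L = g/h)
Daily TAN removed = 2346.994 * 24 = 56327.856 g/day
Convert to kg/day: 56327.856 / 1000 = 56.327856 kg/day

56.327856 kg/day


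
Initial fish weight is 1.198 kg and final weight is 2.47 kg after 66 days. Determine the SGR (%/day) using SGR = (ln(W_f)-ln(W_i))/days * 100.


ln(W_f) = ln(2.47) = 0.90421815
ln(W_i) = ln(1.198) = 0.1806535
ln(W_f) - ln(W_i) = 0.90421815 - 0.1806535 = 0.72356465
SGR = 0.72356465 / 66 * 100 = 1.09631 %/day

1.09631 %/day


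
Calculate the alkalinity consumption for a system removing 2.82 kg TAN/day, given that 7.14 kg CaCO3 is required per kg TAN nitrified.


Alkalinity factor: 7.14 kg CaCO3 consumed per kg TAN nitrified
alk = 2.82 kg TAN * 7.14 = 20.1348 kg CaCO3/day

20.1348 kg CaCO3/day


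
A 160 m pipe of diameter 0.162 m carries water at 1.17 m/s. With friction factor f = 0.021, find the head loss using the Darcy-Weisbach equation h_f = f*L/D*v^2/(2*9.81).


v^2 = 1.17^2 = 1.3689 m^2/s^2
L/D = 160/0.162 = 987.65432
h_f = f*(L/D)*v^2/(2g) = 0.021 * 987.65432 * 1.3689 / 19.62 = 1.44709 m

1.44709 m


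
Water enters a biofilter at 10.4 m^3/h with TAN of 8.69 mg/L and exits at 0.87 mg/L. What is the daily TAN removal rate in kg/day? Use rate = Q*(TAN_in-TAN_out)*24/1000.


Concentration drop: TAN_in - TAN_out = 8.69 - 0.87 = 7.82 mg/L
Hourly TAN removed = Q * dTAN = 10.4 m^3/h * 7.82 mg/L = 81.328 g/h  (m^3/h * mg/L = g/h)
Daily TAN removed = 81.328 * 24 = 1951.872 g/day
Convert to kg/day: 1951.872 / 1000 = 1.951872 kg/day

1.951872 kg/day


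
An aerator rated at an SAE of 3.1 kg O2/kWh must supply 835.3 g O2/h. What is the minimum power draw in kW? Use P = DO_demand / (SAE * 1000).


SAE in g O2/kWh = 3.1 * 1000 = 3100 g/kWh
P = DO_demand / SAE_g = 835.3 / 3100 = 0.269452 kW

0.269452 kW


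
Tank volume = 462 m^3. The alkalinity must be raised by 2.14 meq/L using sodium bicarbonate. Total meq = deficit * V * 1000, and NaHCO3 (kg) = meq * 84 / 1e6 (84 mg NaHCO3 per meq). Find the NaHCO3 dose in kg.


Tank volume in L = 462 m^3 * 1000 = 462000 L
Total meq required = 2.14 meq/L * 462000 L = 988680 meq
NaHCO3 mass = 988680 meq * 84 mg/meq / 1e6 = 83.0491 kg

83.0491 kg


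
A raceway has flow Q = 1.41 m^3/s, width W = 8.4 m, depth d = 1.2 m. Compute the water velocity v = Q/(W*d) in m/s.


Cross-sectional area = W * d = 8.4 * 1.2 = 10.08 m^2
Velocity = Q / A = 1.41 / 10.08 = 0.139881 m/s

0.139881 m/s


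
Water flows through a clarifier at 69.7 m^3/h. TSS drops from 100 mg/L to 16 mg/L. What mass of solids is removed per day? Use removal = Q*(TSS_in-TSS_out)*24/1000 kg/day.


Concentration drop: TSS_in - TSS_out = 100 - 16 = 84 mg/L
Hourly solids removed = Q * dTSS = 69.7 m^3/h * 84 mg/L = 5854.8 g/h  (m^3/h * mg/L = g/h)
Daily solids removed = 5854.8 * 24 = 140515.2 g/day
Convert g to kg: 140515.2 / 1000 = 140.5152 kg/day

140.5152 kg/day


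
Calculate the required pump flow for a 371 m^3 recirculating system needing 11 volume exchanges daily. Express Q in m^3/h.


Daily recirculation volume = 371 m^3 * 11 = 4081 m^3/day
Flow rate Q = daily volume / 24 h = 4081 / 24 = 170.042 m^3/h

170.042 m^3/h


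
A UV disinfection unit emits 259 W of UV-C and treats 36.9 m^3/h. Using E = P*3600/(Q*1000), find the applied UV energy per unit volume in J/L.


Energy delivered per hour = 259 W * 3600 s = 932400 J/h
Volume treated per hour = 36.9 m^3/h * 1000 = 36900 L/h
dose = 932400 / 36900 = 25.2683 J/L

25.2683 J/L


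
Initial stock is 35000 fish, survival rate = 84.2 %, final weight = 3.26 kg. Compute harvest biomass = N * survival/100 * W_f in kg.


Survivors = 35000 * 84.2/100 = 29470 fish
Harvest biomass = survivors * W_f = 29470 * 3.26 = 96072.2 kg

96072.2 kg


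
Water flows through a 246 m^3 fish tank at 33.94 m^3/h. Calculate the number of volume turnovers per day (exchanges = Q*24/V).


Daily flow volume = 33.94 m^3/h * 24 h = 814.56 m^3/day
Exchanges = daily flow / tank volume = 814.56 / 246 = 3.31122 exchanges/day

3.31122 exchanges/day


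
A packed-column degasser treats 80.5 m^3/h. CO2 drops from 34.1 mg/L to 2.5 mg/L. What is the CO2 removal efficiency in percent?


CO2_out / CO2_in = 2.5 / 34.1 = 0.073313783
Fraction remaining = 0.073313783
efficiency = (1 - 0.073313783) * 100 = 92.6686 %

92.6686 %


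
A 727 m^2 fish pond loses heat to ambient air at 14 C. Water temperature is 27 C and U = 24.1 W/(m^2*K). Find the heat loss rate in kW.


Temperature difference dT = 27 - 14 = 13 K
Heat loss (W) = U * A * dT = 24.1 * 727 * 13 = 227769.1 W
Convert to kW: 227769.1 / 1000 = 227.7691 kW

227.7691 kW


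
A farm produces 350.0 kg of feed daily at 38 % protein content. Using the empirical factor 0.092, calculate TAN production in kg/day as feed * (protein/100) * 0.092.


Protein in feed = 350.0 * 38/100 = 133 kg/day
TAN = protein * 0.092 = 133 * 0.092 = 12.236 kg/day

12.236 kg/day


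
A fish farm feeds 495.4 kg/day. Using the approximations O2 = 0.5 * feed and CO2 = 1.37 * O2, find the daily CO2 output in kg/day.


O2 = 495.4 * 0.5 = 247.7
CO2 = 247.7 * 1.37 = 339.349

339.349 kg/day


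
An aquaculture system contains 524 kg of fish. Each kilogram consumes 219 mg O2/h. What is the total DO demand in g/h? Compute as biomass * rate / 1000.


Total O2 consumption (mg/h) = 524 kg * 219 mg/(kg*h) = 114756 mg/h
Convert to g/h: 114756 / 1000 = 114.756 g/h

114.756 g/h


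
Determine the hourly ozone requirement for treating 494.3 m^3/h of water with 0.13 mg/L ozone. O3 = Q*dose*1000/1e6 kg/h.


O3 demand (mg/h) = Q * dose * 1000 = 494.3 * 0.13 * 1000 = 64259 mg/h
Convert mg to kg: 64259 / 1e6 = 0.064259 kg/h

0.064259 kg/h


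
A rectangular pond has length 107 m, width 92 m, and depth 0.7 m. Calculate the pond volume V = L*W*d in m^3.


Base area = L * W = 107 * 92 = 9844 m^2
Volume = area * depth = 9844 * 0.7 = 6890.8 m^3

6890.8 m^3


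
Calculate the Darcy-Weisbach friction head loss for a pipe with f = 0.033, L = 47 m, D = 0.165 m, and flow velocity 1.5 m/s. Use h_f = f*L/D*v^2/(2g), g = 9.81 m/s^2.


v^2 = 1.5^2 = 2.25 m^2/s^2
L/D = 47/0.165 = 284.84848
h_f = f*(L/D)*v^2/(2g) = 0.033 * 284.84848 * 2.25 / 19.62 = 1.07798 m

1.07798 m


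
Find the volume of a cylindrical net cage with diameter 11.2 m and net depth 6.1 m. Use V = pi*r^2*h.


r = d/2 = 11.2/2 = 5.6 m
Base area = pi*r^2 = pi*5.6^2 = 98.520346 m^2
Volume = 98.520346 * 6.1 = 600.974 m^3

600.974 m^3


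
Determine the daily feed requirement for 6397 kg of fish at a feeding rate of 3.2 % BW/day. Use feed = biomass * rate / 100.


Feeding rate fraction = 3.2% / 100 = 0.032
Daily feed = 6397 kg * 0.032 = 204.704 kg/day

204.704 kg/day


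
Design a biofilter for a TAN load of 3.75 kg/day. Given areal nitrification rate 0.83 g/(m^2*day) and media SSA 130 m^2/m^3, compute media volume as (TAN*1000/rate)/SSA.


A = 3.75*1000 / 0.83 = 4518.0723 m^2
V = 4518.0723 / 130 = 34.7544

34.7544 m^3


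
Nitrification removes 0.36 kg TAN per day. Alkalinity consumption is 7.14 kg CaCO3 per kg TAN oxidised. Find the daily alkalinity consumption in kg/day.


Alkalinity factor: 7.14 kg CaCO3 consumed per kg TAN nitrified
alk = 0.36 kg TAN * 7.14 = 2.5704 kg CaCO3/day

2.5704 kg CaCO3/day


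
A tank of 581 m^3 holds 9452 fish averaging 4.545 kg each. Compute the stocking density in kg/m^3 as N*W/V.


Total biomass = 9452 fish * 4.545 kg = 42959.34 kg
Density = total biomass / volume = 42959.34 / 581 = 73.9403 kg/m^3

73.9403 kg/m^3


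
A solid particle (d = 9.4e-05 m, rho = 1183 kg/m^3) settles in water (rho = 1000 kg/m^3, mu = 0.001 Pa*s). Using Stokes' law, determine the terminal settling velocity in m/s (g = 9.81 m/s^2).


Density difference: rho_p - rho_f = 1183 - 1000 = 183 kg/m^3
d^2 = (9.4e-05)^2 = 8.836e-09 m^2
Numerator = (rho_p - rho_f) * g * d^2 = 183 * 9.81 * 8.836e-09 = 1.5862652e-05
Denominator = 18 * mu = 18 * 0.001 = 0.018
v_s = 1.5862652e-05 / 0.018 = 8.81258e-04 m/s
Check: Re = rho_f * v_s * d / mu = 1000 * 8.81258e-04 * 9.4e-05 / 0.001 = 0.0828 < 1, so Stokes' law applies.

8.81258e-04 m/s


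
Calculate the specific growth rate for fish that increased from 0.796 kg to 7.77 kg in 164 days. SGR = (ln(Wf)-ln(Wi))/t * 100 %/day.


ln(W_f) = ln(7.77) = 2.0502702
ln(W_i) = ln(0.796) = -0.22815609
ln(W_f) - ln(W_i) = 2.0502702 - -0.22815609 = 2.2784263
SGR = 2.2784263 / 164 * 100 = 1.38928 %/day

1.38928 %/day


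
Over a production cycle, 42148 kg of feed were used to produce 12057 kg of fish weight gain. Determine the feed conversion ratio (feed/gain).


FCR = feed consumed / weight gained
FCR = 42148 kg / 12057 kg = 3.49573

3.49573


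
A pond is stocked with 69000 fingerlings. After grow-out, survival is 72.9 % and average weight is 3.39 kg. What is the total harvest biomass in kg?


Survivors = 69000 * 72.9/100 = 50301 fish
Harvest biomass = survivors * W_f = 50301 * 3.39 = 170520.39 kg

170520.39 kg


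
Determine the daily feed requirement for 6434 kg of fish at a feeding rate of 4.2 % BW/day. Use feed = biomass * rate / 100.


Feeding rate fraction = 4.2% / 100 = 0.042
Daily feed = 6434 kg * 0.042 = 270.228 kg/day

270.228 kg/day


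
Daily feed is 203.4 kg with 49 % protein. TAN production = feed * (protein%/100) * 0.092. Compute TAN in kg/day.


Protein in feed = 203.4 * 49/100 = 99.666 kg/day
TAN = protein * 0.092 = 99.666 * 0.092 = 9.169272 kg/day

9.169272 kg/day


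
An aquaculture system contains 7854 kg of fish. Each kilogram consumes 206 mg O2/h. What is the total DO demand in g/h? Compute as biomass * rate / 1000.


Total O2 consumption (mg/h) = 7854 kg * 206 mg/(kg*h) = 1617924 mg/h
Convert to g/h: 1617924 / 1000 = 1617.924 g/h

1617.924 g/h


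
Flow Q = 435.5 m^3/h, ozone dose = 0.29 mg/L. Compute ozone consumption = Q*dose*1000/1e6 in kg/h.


O3 demand (mg/h) = Q * dose * 1000 = 435.5 * 0.29 * 1000 = 126295 mg/h
Convert mg to kg: 126295 / 1e6 = 0.126295 kg/h

0.126295 kg/h


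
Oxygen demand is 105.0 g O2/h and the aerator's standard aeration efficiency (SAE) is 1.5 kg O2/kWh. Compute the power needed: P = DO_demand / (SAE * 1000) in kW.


SAE in g O2/kWh = 1.5 * 1000 = 1500 g/kWh
P = DO_demand / SAE_g = 105.0 / 1500 = 0.07 kW

0.07 kW


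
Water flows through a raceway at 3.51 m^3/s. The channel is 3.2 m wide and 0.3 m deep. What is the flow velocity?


Cross-sectional area = W * d = 3.2 * 0.3 = 0.96 m^2
Velocity = Q / A = 3.51 / 0.96 = 3.65625 m/s

3.65625 m/s


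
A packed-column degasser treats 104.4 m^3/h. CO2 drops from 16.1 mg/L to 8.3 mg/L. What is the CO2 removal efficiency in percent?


CO2_out / CO2_in = 8.3 / 16.1 = 0.51552795
Fraction remaining = 0.51552795
efficiency = (1 - 0.51552795) * 100 = 48.4472 %

48.4472 %


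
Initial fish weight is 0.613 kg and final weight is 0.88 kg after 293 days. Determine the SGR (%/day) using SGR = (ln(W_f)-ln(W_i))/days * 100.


ln(W_f) = ln(0.88) = -0.12783337
ln(W_i) = ln(0.613) = -0.48939034
ln(W_f) - ln(W_i) = -0.12783337 - -0.48939034 = 0.36155697
SGR = 0.36155697 / 293 * 100 = 0.123398 %/day

0.123398 %/day


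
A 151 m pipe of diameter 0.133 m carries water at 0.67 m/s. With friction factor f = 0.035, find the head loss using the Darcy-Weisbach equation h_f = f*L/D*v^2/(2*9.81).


v^2 = 0.67^2 = 0.4489 m^2/s^2
L/D = 151/0.133 = 1135.3383
h_f = f*(L/D)*v^2/(2g) = 0.035 * 1135.3383 * 0.4489 / 19.62 = 0.909168 m

0.909168 m


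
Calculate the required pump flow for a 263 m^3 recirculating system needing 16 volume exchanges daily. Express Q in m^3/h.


Daily recirculation volume = 263 m^3 * 16 = 4208 m^3/day
Flow rate Q = daily volume / 24 h = 4208 / 24 = 175.333 m^3/h

175.333 m^3/h


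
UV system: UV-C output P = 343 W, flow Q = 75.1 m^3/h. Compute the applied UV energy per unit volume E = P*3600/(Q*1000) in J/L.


Energy delivered per hour = 343 W * 3600 s = 1234800 J/h
Volume treated per hour = 75.1 m^3/h * 1000 = 75100 L/h
dose = 1234800 / 75100 = 16.4421 J/L

16.4421 J/L


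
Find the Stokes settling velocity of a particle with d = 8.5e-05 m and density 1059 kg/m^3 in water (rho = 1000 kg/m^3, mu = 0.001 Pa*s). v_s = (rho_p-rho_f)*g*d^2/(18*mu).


Density difference: rho_p - rho_f = 1059 - 1000 = 59 kg/m^3
d^2 = (8.5e-05)^2 = 7.225e-09 m^2
Numerator = (rho_p - rho_f) * g * d^2 = 59 * 9.81 * 7.225e-09 = 4.1817578e-06
Denominator = 18 * mu = 18 * 0.001 = 0.018
v_s = 4.1817578e-06 / 0.018 = 2.3232e-04 m/s
Check: Re = rho_f * v_s * d / mu = 1000 * 2.3232e-04 * 8.5e-05 / 0.001 = 0.0197 < 1, so Stokes' law applies.

2.3232e-04 m/s


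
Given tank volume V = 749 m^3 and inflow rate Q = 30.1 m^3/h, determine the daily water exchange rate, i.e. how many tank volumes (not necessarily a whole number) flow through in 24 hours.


Daily flow volume = 30.1 m^3/h * 24 h = 722.4 m^3/day
Exchanges = daily flow / tank volume = 722.4 / 749 = 0.964486 exchanges/day

0.964486 exchanges/day


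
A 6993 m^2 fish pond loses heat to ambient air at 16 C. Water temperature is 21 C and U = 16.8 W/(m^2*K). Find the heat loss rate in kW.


Temperature difference dT = 21 - 16 = 5 K
Heat loss (W) = U * A * dT = 16.8 * 6993 * 5 = 587412 W
Convert to kW: 587412 / 1000 = 587.412 kW

587.412 kW


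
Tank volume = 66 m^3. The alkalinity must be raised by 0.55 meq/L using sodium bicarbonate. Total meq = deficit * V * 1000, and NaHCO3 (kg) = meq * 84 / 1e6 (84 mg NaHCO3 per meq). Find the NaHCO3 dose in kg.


Tank volume in L = 66 m^3 * 1000 = 66000 L
Total meq required = 0.55 meq/L * 66000 L = 36300 meq
NaHCO3 mass = 36300 meq * 84 mg/meq / 1e6 = 3.0492 kg

3.0492 kg


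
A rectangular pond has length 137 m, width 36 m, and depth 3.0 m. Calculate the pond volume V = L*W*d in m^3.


Base area = L * W = 137 * 36 = 4932 m^2
Volume = area * depth = 4932 * 3.0 = 14796 m^3

14796 m^3


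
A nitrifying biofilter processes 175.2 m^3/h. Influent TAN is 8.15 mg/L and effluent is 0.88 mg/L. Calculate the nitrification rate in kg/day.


Concentration drop: TAN_in - TAN_out = 8.15 - 0.88 = 7.27 mg/L
Hourly TAN removed = Q * dTAN = 175.2 m^3/h * 7.27 mg/L = 1273.704 g/h  (m^3/h * mg/L = g/h)
Daily TAN removed = 1273.704 * 24 = 30568.896 g/day
Convert to kg/day: 30568.896 / 1000 = 30.568896 kg/day

30.568896 kg/day


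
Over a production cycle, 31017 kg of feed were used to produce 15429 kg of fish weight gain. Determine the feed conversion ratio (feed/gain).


FCR = feed consumed / weight gained
FCR = 31017 kg / 15429 kg = 2.01031

2.01031


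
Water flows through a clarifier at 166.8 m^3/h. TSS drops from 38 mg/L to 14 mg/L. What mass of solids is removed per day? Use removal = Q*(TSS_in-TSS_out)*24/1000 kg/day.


Concentration drop: TSS_in - TSS_out = 38 - 14 = 24 mg/L
Hourly solids removed = Q * dTSS = 166.8 m^3/h * 24 mg/L = 4003.2 g/h  (m^3/h * mg/L = g/h)
Daily solids removed = 4003.2 * 24 = 96076.8 g/day
Convert g to kg: 96076.8 / 1000 = 96.0768 kg/day

96.0768 kg/day


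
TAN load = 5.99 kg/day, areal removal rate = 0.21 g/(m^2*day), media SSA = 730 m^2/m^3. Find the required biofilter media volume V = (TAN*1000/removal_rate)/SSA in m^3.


A = 5.99*1000 / 0.21 = 28523.81 m^2
V = 28523.81 / 730 = 39.0737

39.0737 m^3


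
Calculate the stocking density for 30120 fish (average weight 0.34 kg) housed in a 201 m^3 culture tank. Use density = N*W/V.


Total biomass = 30120 fish * 0.34 kg = 10240.8 kg
Density = total biomass / volume = 10240.8 / 201 = 50.9493 kg/m^3

50.9493 kg/m^3


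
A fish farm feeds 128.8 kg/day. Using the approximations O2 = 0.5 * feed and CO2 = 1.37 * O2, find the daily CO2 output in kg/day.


O2 = 128.8 * 0.5 = 64.4
CO2 = 64.4 * 1.37 = 88.228

88.228 kg/day


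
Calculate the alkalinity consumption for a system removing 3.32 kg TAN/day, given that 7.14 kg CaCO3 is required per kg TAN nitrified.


Alkalinity factor: 7.14 kg CaCO3 consumed per kg TAN nitrified
alk = 3.32 kg TAN * 7.14 = 23.7048 kg CaCO3/day

23.7048 kg CaCO3/day


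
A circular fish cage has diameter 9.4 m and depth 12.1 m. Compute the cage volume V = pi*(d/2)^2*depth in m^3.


r = d/2 = 9.4/2 = 4.7 m
Base area = pi*r^2 = pi*4.7^2 = 69.397782 m^2
Volume = 69.397782 * 12.1 = 839.713 m^3

839.713 m^3


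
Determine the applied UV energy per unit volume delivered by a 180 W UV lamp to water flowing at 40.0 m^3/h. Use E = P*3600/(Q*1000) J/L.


Energy delivered per hour = 180 W * 3600 s = 648000 J/h
Volume treated per hour = 40.0 m^3/h * 1000 = 40000 L/h
dose = 648000 / 40000 = 16.2 J/L

16.2 J/L


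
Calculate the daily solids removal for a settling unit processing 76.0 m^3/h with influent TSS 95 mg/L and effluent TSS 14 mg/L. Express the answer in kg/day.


Concentration drop: TSS_in - TSS_out = 95 - 14 = 81 mg/L
Hourly solids removed = Q * dTSS = 76.0 m^3/h * 81 mg/L = 6156 g/h  (m^3/h * mg/L = g/h)
Daily solids removed = 6156 * 24 = 147744 g/day
Convert g to kg: 147744 / 1000 = 147.744 kg/day

147.744 kg/day


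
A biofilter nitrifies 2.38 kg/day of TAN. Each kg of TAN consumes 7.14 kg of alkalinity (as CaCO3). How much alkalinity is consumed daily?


Alkalinity factor: 7.14 kg CaCO3 consumed per kg TAN nitrified
alk = 2.38 kg TAN * 7.14 = 16.9932 kg CaCO3/day

16.9932 kg CaCO3/day


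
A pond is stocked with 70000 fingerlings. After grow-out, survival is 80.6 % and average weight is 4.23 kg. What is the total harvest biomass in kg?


Survivors = 70000 * 80.6/100 = 56420 fish
Harvest biomass = survivors * W_f = 56420 * 4.23 = 238656.6 kg

238656.6 kg


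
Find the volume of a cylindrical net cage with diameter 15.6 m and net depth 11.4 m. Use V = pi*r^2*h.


r = d/2 = 15.6/2 = 7.8 m
Base area = pi*r^2 = pi*7.8^2 = 191.1345 m^2
Volume = 191.1345 * 11.4 = 2178.93 m^3

2178.93 m^3


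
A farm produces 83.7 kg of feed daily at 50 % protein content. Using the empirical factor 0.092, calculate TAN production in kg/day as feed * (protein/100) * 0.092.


Protein in feed = 83.7 * 50/100 = 41.85 kg/day
TAN = protein * 0.092 = 41.85 * 0.092 = 3.8502 kg/day

3.8502 kg/day


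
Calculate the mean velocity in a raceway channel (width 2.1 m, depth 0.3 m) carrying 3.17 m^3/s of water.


Cross-sectional area = W * d = 2.1 * 0.3 = 0.63 m^2
Velocity = Q / A = 3.17 / 0.63 = 5.03175 m/s

5.03175 m/s


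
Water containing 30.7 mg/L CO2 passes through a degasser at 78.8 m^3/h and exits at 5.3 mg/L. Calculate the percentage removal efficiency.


CO2_out / CO2_in = 5.3 / 30.7 = 0.17263844
Fraction remaining = 0.17263844
efficiency = (1 - 0.17263844) * 100 = 82.7362 %

82.7362 %


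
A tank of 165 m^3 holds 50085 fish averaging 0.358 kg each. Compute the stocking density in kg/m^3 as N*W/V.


Total biomass = 50085 fish * 0.358 kg = 17930.43 kg
Density = total biomass / volume = 17930.43 / 165 = 108.669 kg/m^3

108.669 kg/m^3


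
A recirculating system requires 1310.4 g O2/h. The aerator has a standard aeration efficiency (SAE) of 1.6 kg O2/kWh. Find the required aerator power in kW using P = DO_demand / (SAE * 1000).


SAE in g O2/kWh = 1.6 * 1000 = 1600 g/kWh
P = DO_demand / SAE_g = 1310.4 / 1600 = 0.819 kW

0.819 kW


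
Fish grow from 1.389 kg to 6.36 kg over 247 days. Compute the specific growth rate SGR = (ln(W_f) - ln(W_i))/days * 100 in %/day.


ln(W_f) = ln(6.36) = 1.8500284
ln(W_i) = ln(1.389) = 0.32858406
ln(W_f) - ln(W_i) = 1.8500284 - 0.32858406 = 1.5214443
SGR = 1.5214443 / 247 * 100 = 0.615969 %/day

0.615969 %/day


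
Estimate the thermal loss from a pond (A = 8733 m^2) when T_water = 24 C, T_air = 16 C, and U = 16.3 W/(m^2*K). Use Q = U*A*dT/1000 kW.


Temperature difference dT = 24 - 16 = 8 K
Heat loss (W) = U * A * dT = 16.3 * 8733 * 8 = 1138783.2 W
Convert to kW: 1138783.2 / 1000 = 1138.7832 kW

1138.7832 kW


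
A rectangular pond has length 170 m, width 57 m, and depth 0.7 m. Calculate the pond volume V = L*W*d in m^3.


Base area = L * W = 170 * 57 = 9690 m^2
Volume = area * depth = 9690 * 0.7 = 6783 m^3

6783 m^3


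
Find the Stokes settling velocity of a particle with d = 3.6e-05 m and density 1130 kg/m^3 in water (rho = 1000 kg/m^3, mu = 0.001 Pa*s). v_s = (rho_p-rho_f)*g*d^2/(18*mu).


Density difference: rho_p - rho_f = 1130 - 1000 = 130 kg/m^3
d^2 = (3.6e-05)^2 = 1.296e-09 m^2
Numerator = (rho_p - rho_f) * g * d^2 = 130 * 9.81 * 1.296e-09 = 1.6527888e-06
Denominator = 18 * mu = 18 * 0.001 = 0.018
v_s = 1.6527888e-06 / 0.018 = 9.18216e-05 m/s
Check: Re = rho_f * v_s * d / mu = 1000 * 9.18216e-05 * 3.6e-05 / 0.001 = 0.00331 < 1, so Stokes' law applies.

9.18216e-05 m/s


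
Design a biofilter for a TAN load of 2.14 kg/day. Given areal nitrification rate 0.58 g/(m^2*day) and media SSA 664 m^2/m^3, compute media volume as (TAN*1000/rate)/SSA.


A = 2.14*1000 / 0.58 = 3689.6552 m^2
V = 3689.6552 / 664 = 5.55671

5.55671 m^3


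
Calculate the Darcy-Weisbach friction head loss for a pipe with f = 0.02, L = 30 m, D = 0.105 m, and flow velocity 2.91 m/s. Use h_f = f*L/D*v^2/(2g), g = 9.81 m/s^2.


v^2 = 2.91^2 = 8.4681 m^2/s^2
L/D = 30/0.105 = 285.71429
h_f = f*(L/D)*v^2/(2g) = 0.02 * 285.71429 * 8.4681 / 19.62 = 2.46632 m

2.46632 m


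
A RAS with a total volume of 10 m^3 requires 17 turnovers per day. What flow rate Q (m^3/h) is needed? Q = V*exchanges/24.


Daily recirculation volume = 10 m^3 * 17 = 170 m^3/day
Flow rate Q = daily volume / 24 h = 170 / 24 = 7.08333 m^3/h

7.08333 m^3/h


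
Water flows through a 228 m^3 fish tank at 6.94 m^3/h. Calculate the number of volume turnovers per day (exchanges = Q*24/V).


Daily flow volume = 6.94 m^3/h * 24 h = 166.56 m^3/day
Exchanges = daily flow / tank volume = 166.56 / 228 = 0.730526 exchanges/day

0.730526 exchanges/day


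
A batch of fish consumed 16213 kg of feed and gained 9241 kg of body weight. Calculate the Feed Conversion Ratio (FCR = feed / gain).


FCR = feed consumed / weight gained
FCR = 16213 kg / 9241 kg = 1.75446

1.75446


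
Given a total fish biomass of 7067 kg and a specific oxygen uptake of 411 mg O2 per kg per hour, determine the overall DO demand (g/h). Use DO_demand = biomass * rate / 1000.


Total O2 consumption (mg/h) = 7067 kg * 411 mg/(kg*h) = 2904537 mg/h
Convert to g/h: 2904537 / 1000 = 2904.537 g/h

2904.537 g/h


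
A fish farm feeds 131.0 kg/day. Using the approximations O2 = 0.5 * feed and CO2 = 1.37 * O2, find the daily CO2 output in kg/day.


O2 = 131.0 * 0.5 = 65.5
CO2 = 65.5 * 1.37 = 89.735

89.735 kg/day


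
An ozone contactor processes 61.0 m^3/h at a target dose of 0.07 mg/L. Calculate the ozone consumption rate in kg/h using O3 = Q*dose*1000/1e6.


O3 demand (mg/h) = Q * dose * 1000 = 61.0 * 0.07 * 1000 = 4270 mg/h
Convert mg to kg: 4270 / 1e6 = 0.00427 kg/h

0.00427 kg/h


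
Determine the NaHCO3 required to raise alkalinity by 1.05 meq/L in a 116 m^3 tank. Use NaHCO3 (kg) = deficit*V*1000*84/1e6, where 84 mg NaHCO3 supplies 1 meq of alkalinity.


Tank volume in L = 116 m^3 * 1000 = 116000 L
Total meq required = 1.05 meq/L * 116000 L = 121800 meq
NaHCO3 mass = 121800 meq * 84 mg/meq / 1e6 = 10.2312 kg

10.2312 kg


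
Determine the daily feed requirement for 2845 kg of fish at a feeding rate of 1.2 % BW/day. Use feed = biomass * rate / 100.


Feeding rate fraction = 1.2% / 100 = 0.012
Daily feed = 2845 kg * 0.012 = 34.14 kg/day

34.14 kg/day


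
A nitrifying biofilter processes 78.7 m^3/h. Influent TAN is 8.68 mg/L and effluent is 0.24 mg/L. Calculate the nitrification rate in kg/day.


Concentration drop: TAN_in - TAN_out = 8.68 - 0.24 = 8.44 mg/L
Hourly TAN removed = Q * dTAN = 78.7 m^3/h * 8.44 mg/L = 664.228 g/h  (m^3/h * mg/L = g/h)
Daily TAN removed = 664.228 * 24 = 15941.472 g/day
Convert to kg/day: 15941.472 / 1000 = 15.941472 kg/day

15.941472 kg/day


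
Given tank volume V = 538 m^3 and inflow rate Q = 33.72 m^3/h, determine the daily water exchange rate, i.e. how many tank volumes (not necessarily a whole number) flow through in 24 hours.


Daily flow volume = 33.72 m^3/h * 24 h = 809.28 m^3/day
Exchanges = daily flow / tank volume = 809.28 / 538 = 1.50424 exchanges/day

1.50424 exchanges/day


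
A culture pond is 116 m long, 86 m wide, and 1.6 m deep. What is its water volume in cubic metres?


Base area = L * W = 116 * 86 = 9976 m^2
Volume = area * depth = 9976 * 1.6 = 15961.6 m^3

15961.6 m^3


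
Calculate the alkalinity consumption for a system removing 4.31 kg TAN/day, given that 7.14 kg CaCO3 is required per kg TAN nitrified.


Alkalinity factor: 7.14 kg CaCO3 consumed per kg TAN nitrified
alk = 4.31 kg TAN * 7.14 = 30.7734 kg CaCO3/day

30.7734 kg CaCO3/day


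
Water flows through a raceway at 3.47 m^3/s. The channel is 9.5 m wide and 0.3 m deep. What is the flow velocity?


Cross-sectional area = W * d = 9.5 * 0.3 = 2.85 m^2
Velocity = Q / A = 3.47 / 2.85 = 1.21754 m/s

1.21754 m/s


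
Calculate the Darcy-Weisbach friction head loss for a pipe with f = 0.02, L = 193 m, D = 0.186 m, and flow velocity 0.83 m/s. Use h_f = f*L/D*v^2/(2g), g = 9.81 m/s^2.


v^2 = 0.83^2 = 0.6889 m^2/s^2
L/D = 193/0.186 = 1037.6344
h_f = f*(L/D)*v^2/(2g) = 0.02 * 1037.6344 * 0.6889 / 19.62 = 0.728671 m

0.728671 m


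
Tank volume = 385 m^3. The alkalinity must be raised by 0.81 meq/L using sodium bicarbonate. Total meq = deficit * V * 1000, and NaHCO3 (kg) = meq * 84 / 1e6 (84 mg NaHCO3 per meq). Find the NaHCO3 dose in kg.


Tank volume in L = 385 m^3 * 1000 = 385000 L
Total meq required = 0.81 meq/L * 385000 L = 311850 meq
NaHCO3 mass = 311850 meq * 84 mg/meq / 1e6 = 26.1954 kg

26.1954 kg


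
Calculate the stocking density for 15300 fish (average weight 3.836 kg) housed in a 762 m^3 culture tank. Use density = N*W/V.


Total biomass = 15300 fish * 3.836 kg = 58690.8 kg
Density = total biomass / volume = 58690.8 / 762 = 77.022 kg/m^3

77.022 kg/m^3


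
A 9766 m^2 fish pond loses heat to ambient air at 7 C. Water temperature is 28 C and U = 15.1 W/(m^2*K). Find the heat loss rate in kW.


Temperature difference dT = 28 - 7 = 21 K
Heat loss (W) = U * A * dT = 15.1 * 9766 * 21 = 3096798.6 W
Convert to kW: 3096798.6 / 1000 = 3096.7986 kW

3096.7986 kW


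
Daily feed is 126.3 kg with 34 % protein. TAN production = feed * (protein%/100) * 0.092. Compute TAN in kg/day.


Protein in feed = 126.3 * 34/100 = 42.942 kg/day
TAN = protein * 0.092 = 42.942 * 0.092 = 3.950664 kg/day

3.950664 kg/day


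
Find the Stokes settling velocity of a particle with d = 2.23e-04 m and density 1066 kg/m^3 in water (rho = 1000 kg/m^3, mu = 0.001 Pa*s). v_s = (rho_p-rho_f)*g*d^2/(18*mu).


Density difference: rho_p - rho_f = 1066 - 1000 = 66 kg/m^3
d^2 = (2.23e-04)^2 = 4.9729e-08 m^2
Numerator = (rho_p - rho_f) * g * d^2 = 66 * 9.81 * 4.9729e-08 = 3.2197538e-05
Denominator = 18 * mu = 18 * 0.001 = 0.018
v_s = 3.2197538e-05 / 0.018 = 0.00178875 m/s
Check: Re = rho_f * v_s * d / mu = 1000 * 0.00178875 * 2.23e-04 / 0.001 = 0.399 < 1, so Stokes' law applies.

0.00178875 m/s


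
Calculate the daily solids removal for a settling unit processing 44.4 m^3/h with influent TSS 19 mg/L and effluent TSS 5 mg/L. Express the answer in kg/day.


Concentration drop: TSS_in - TSS_out = 19 - 5 = 14 mg/L
Hourly solids removed = Q * dTSS = 44.4 m^3/h * 14 mg/L = 621.6 g/h  (m^3/h * mg/L = g/h)
Daily solids removed = 621.6 * 24 = 14918.4 g/day
Convert g to kg: 14918.4 / 1000 = 14.9184 kg/day

14.9184 kg/day


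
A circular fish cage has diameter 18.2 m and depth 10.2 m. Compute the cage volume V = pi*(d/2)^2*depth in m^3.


r = d/2 = 18.2/2 = 9.1 m
Base area = pi*r^2 = pi*9.1^2 = 260.15529 m^2
Volume = 260.15529 * 10.2 = 2653.58 m^3

2653.58 m^3


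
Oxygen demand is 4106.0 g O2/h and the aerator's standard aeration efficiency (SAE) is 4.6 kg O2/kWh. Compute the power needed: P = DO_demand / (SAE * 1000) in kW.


SAE in g O2/kWh = 4.6 * 1000 = 4600 g/kWh
P = DO_demand / SAE_g = 4106.0 / 4600 = 0.892609 kW

0.892609 kW


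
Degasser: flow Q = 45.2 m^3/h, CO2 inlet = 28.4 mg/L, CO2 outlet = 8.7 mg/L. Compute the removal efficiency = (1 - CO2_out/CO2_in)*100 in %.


CO2_out / CO2_in = 8.7 / 28.4 = 0.30633803
Fraction remaining = 0.30633803
efficiency = (1 - 0.30633803) * 100 = 69.3662 %

69.3662 %


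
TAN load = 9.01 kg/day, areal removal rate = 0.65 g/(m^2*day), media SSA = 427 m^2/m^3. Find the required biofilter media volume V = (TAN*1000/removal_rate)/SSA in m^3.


A = 9.01*1000 / 0.65 = 13861.538 m^2
V = 13861.538 / 427 = 32.4626

32.4626 m^3


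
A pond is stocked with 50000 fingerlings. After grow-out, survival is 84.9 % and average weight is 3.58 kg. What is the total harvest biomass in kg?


Survivors = 50000 * 84.9/100 = 42450 fish
Harvest biomass = survivors * W_f = 42450 * 3.58 = 151971 kg

151971 kg


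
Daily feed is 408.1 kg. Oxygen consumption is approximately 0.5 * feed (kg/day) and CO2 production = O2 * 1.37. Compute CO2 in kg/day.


O2 = 408.1 * 0.5 = 204.05
CO2 = 204.05 * 1.37 = 279.5485

279.5485 kg/day


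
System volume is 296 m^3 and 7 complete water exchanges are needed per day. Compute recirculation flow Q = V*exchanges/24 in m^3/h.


Daily recirculation volume = 296 m^3 * 7 = 2072 m^3/day
Flow rate Q = daily volume / 24 h = 2072 / 24 = 86.3333 m^3/h

86.3333 m^3/h


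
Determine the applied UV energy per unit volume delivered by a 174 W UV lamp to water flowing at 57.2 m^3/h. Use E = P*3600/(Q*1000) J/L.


Energy delivered per hour = 174 W * 3600 s = 626400 J/h
Volume treated per hour = 57.2 m^3/h * 1000 = 57200 L/h
dose = 626400 / 57200 = 10.951 J/L

10.951 J/L


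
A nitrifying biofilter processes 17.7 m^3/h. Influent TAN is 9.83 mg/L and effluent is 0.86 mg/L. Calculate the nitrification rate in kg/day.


Concentration drop: TAN_in - TAN_out = 9.83 - 0.86 = 8.97 mg/L
Hourly TAN removed = Q * dTAN = 17.7 m^3/h * 8.97 mg/L = 158.769 g/h  (m^3/h * mg/L = g/h)
Daily TAN removed = 158.769 * 24 = 3810.456 g/day
Convert to kg/day: 3810.456 / 1000 = 3.810456 kg/day

3.810456 kg/day


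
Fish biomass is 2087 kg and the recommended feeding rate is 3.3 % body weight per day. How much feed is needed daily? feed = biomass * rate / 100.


Feeding rate fraction = 3.3% / 100 = 0.033
Daily feed = 2087 kg * 0.033 = 68.871 kg/day

68.871 kg/day


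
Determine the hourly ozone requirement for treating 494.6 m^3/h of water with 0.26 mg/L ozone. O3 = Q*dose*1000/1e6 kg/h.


O3 demand (mg/h) = Q * dose * 1000 = 494.6 * 0.26 * 1000 = 128596 mg/h
Convert mg to kg: 128596 / 1e6 = 0.128596 kg/h

0.128596 kg/h


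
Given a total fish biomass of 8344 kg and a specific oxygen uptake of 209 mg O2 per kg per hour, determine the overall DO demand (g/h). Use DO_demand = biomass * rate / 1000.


Total O2 consumption (mg/h) = 8344 kg * 209 mg/(kg*h) = 1743896 mg/h
Convert to g/h: 1743896 / 1000 = 1743.896 g/h

1743.896 g/h


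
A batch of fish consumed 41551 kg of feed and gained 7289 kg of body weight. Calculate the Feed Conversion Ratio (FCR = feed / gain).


FCR = feed consumed / weight gained
FCR = 41551 kg / 7289 kg = 5.70051

5.70051


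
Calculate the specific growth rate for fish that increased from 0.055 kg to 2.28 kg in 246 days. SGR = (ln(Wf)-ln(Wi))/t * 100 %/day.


ln(W_f) = ln(2.28) = 0.82417544
ln(W_i) = ln(0.055) = -2.9004221
ln(W_f) - ln(W_i) = 0.82417544 - -2.9004221 = 3.7245975
SGR = 3.7245975 / 246 * 100 = 1.51406 %/day

1.51406 %/day


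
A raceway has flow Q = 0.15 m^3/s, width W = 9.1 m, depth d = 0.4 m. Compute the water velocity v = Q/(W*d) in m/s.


Cross-sectional area = W * d = 9.1 * 0.4 = 3.64 m^2
Velocity = Q / A = 0.15 / 3.64 = 0.0412088 m/s

0.0412088 m/s


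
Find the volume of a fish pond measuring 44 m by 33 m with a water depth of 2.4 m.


Base area = L * W = 44 * 33 = 1452 m^2
Volume = area * depth = 1452 * 2.4 = 3484.8 m^3

3484.8 m^3


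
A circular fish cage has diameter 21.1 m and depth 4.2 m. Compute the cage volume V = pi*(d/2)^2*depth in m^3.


r = d/2 = 21.1/2 = 10.55 m
Base area = pi*r^2 = pi*10.55^2 = 349.66712 m^2
Volume = 349.66712 * 4.2 = 1468.6 m^3

1468.6 m^3


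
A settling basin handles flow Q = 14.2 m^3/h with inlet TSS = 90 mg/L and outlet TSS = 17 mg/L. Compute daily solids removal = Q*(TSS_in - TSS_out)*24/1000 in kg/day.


Concentration drop: TSS_in - TSS_out = 90 - 17 = 73 mg/L
Hourly solids removed = Q * dTSS = 14.2 m^3/h * 73 mg/L = 1036.6 g/h  (m^3/h * mg/L = g/h)
Daily solids removed = 1036.6 * 24 = 24878.4 g/day
Convert g to kg: 24878.4 / 1000 = 24.8784 kg/day

24.8784 kg/day


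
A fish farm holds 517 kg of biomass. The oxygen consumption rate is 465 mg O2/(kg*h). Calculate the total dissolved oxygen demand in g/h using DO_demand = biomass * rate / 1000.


Total O2 consumption (mg/h) = 517 kg * 465 mg/(kg*h) = 240405 mg/h
Convert to g/h: 240405 / 1000 = 240.405 g/h

240.405 g/h


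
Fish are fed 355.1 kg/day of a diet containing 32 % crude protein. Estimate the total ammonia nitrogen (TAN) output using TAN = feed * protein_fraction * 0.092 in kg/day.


Protein in feed = 355.1 * 32/100 = 113.632 kg/day
TAN = protein * 0.092 = 113.632 * 0.092 = 10.454144 kg/day

10.454144 kg/day


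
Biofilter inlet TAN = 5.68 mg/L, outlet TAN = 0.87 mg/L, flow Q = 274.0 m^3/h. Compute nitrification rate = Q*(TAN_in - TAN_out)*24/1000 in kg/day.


Concentration drop: TAN_in - TAN_out = 5.68 - 0.87 = 4.81 mg/L
Hourly TAN removed = Q * dTAN = 274.0 m^3/h * 4.81 mg/L = 1317.94 g/h  (m^3/h * mg/L = g/h)
Daily TAN removed = 1317.94 * 24 = 31630.56 g/day
Convert to kg/day: 31630.56 / 1000 = 31.63056 kg/day

31.63056 kg/day


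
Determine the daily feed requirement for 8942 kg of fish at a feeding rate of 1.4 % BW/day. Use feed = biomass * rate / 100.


Feeding rate fraction = 1.4% / 100 = 0.014
Daily feed = 8942 kg * 0.014 = 125.188 kg/day

125.188 kg/day


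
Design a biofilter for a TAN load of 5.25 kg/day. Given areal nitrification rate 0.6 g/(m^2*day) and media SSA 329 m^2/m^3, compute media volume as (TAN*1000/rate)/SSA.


A = 5.25*1000 / 0.6 = 8750 m^2
V = 8750 / 329 = 26.5957

26.5957 m^3


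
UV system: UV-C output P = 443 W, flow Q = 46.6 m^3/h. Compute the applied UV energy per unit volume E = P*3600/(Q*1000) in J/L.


Energy delivered per hour = 443 W * 3600 s = 1594800 J/h
Volume treated per hour = 46.6 m^3/h * 1000 = 46600 L/h
dose = 1594800 / 46600 = 34.2232 J/L

34.2232 J/L


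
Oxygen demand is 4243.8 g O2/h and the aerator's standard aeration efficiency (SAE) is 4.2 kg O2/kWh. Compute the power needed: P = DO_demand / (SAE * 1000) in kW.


SAE in g O2/kWh = 4.2 * 1000 = 4200 g/kWh
P = DO_demand / SAE_g = 4243.8 / 4200 = 1.01043 kW

1.01043 kW


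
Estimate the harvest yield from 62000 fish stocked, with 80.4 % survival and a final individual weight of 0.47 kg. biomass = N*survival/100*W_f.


Survivors = 62000 * 80.4/100 = 49848 fish
Harvest biomass = survivors * W_f = 49848 * 0.47 = 23428.56 kg

23428.56 kg


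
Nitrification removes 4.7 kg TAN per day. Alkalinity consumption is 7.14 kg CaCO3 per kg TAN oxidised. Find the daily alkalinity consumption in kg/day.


Alkalinity factor: 7.14 kg CaCO3 consumed per kg TAN nitrified
alk = 4.7 kg TAN * 7.14 = 33.558 kg CaCO3/day

33.558 kg CaCO3/day


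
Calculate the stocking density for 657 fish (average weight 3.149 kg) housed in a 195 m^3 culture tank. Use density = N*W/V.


Total biomass = 657 fish * 3.149 kg = 2068.893 kg
Density = total biomass / volume = 2068.893 / 195 = 10.6097 kg/m^3

10.6097 kg/m^3


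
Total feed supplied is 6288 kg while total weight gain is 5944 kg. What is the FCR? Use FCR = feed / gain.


FCR = feed consumed / weight gained
FCR = 6288 kg / 5944 kg = 1.05787

1.05787


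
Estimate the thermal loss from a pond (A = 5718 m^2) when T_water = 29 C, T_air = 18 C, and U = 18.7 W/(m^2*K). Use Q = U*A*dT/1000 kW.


Temperature difference dT = 29 - 18 = 11 K
Heat loss (W) = U * A * dT = 18.7 * 5718 * 11 = 1176192.6 W
Convert to kW: 1176192.6 / 1000 = 1176.1926 kW

1176.1926 kW


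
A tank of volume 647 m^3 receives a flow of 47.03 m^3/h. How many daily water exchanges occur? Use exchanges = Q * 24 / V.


Daily flow volume = 47.03 m^3/h * 24 h = 1128.72 m^3/day
Exchanges = daily flow / tank volume = 1128.72 / 647 = 1.74454 exchanges/day

1.74454 exchanges/day


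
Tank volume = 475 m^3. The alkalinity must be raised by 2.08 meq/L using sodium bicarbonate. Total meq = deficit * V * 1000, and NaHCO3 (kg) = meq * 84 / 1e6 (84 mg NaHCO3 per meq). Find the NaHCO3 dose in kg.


Tank volume in L = 475 m^3 * 1000 = 475000 L
Total meq required = 2.08 meq/L * 475000 L = 988000 meq
NaHCO3 mass = 988000 meq * 84 mg/meq / 1e6 = 82.992 kg

82.992 kg


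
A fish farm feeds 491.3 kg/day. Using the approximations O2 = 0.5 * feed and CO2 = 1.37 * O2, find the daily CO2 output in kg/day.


O2 = 491.3 * 0.5 = 245.65
CO2 = 245.65 * 1.37 = 336.5405

336.5405 kg/day
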